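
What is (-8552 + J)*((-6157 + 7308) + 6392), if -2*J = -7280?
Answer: -37051216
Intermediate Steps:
J = 3640 (J = -½*(-7280) = 3640)
(-8552 + J)*((-6157 + 7308) + 6392) = (-8552 + 3640)*((-6157 + 7308) + 6392) = -4912*(1151 + 6392) = -4912*7543 = -37051216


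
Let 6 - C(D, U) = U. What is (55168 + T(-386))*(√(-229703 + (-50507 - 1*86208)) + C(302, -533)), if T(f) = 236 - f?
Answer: 30070810 + 55790*I*√366418 ≈ 3.0071e+7 + 3.3771e+7*I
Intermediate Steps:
C(D, U) = 6 - U
(55168 + T(-386))*(√(-229703 + (-50507 - 1*86208)) + C(302, -533)) = (55168 + (236 - 1*(-386)))*(√(-229703 + (-50507 - 1*86208)) + (6 - 1*(-533))) = (55168 + (236 + 386))*(√(-229703 + (-50507 - 86208)) + (6 + 533)) = (55168 + 622)*(√(-229703 - 136715) + 539) = 55790*(√(-366418) + 539) = 55790*(I*√366418 + 539) = 55790*(539 + I*√366418) = 30070810 + 55790*I*√366418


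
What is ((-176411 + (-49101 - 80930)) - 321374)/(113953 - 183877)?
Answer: 52318/5827 ≈ 8.9785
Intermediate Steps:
((-176411 + (-49101 - 80930)) - 321374)/(113953 - 183877) = ((-176411 - 130031) - 321374)/(-69924) = (-306442 - 321374)*(-1/69924) = -627816*(-1/69924) = 52318/5827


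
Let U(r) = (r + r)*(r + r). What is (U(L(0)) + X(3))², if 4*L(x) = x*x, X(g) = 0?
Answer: 0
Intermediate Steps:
L(x) = x²/4 (L(x) = (x*x)/4 = x²/4)
U(r) = 4*r² (U(r) = (2*r)*(2*r) = 4*r²)
(U(L(0)) + X(3))² = (4*((¼)*0²)² + 0)² = (4*((¼)*0)² + 0)² = (4*0² + 0)² = (4*0 + 0)² = (0 + 0)² = 0² = 0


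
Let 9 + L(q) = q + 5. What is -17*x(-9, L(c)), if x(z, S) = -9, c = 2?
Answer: 153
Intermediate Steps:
L(q) = -4 + q (L(q) = -9 + (q + 5) = -9 + (5 + q) = -4 + q)
-17*x(-9, L(c)) = -17*(-9) = 153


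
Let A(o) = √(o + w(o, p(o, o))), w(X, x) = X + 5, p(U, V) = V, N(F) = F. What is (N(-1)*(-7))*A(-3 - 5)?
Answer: 7*I*√11 ≈ 23.216*I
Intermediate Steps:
w(X, x) = 5 + X
A(o) = √(5 + 2*o) (A(o) = √(o + (5 + o)) = √(5 + 2*o))
(N(-1)*(-7))*A(-3 - 5) = (-1*(-7))*√(5 + 2*(-3 - 5)) = 7*√(5 + 2*(-8)) = 7*√(5 - 16) = 7*√(-11) = 7*(I*√11) = 7*I*√11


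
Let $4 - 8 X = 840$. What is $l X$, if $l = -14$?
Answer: $1463$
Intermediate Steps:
$X = - \frac{209}{2}$ ($X = \frac{1}{2} - 105 = - \frac{209}{2} \approx -104.5$)
$l X = \left(-14\right) \left(- \frac{209}{2}\right) = 1463$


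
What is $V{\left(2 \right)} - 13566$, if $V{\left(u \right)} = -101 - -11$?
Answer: $-13656$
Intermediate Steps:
$V{\left(u \right)} = -90$ ($V{\left(u \right)} = -101 + 11 = -90$)
$V{\left(2 \right)} - 13566 = -90 - 13566 = -13656$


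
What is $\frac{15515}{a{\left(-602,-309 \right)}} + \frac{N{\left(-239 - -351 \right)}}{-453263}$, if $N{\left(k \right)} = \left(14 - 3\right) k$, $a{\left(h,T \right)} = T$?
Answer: $- \frac{7032756133}{140058267} \approx -50.213$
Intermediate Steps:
$N{\left(k \right)} = 11 k$
$\frac{15515}{a{\left(-602,-309 \right)}} + \frac{N{\left(-239 - -351 \right)}}{-453263} = \frac{15515}{-309} + \frac{11 \left(-239 - -351\right)}{-453263} = 15515 \left(- \frac{1}{309}\right) + 11 \left(-239 + 351\right) \left(- \frac{1}{453263}\right) = - \frac{15515}{309} + 11 \cdot 112 \left(- \frac{1}{453263}\right) = - \frac{15515}{309} + 1232 \left(- \frac{1}{453263}\right) = - \frac{15515}{309} - \frac{1232}{453263} = - \frac{7032756133}{140058267}$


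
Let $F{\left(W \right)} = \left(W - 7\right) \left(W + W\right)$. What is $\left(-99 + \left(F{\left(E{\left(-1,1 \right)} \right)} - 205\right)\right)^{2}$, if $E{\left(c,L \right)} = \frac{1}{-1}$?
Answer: $82944$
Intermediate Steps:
$E{\left(c,L \right)} = -1$
$F{\left(W \right)} = 2 W \left(-7 + W\right)$ ($F{\left(W \right)} = \left(-7 + W\right) 2 W = 2 W \left(-7 + W\right)$)
$\left(-99 + \left(F{\left(E{\left(-1,1 \right)} \right)} - 205\right)\right)^{2} = \left(-99 - \left(205 + 2 \left(-7 - 1\right)\right)\right)^{2} = \left(-99 - \left(205 + 2 \left(-8\right)\right)\right)^{2} = \left(-99 + \left(16 - 205\right)\right)^{2} = \left(-99 - 189\right)^{2} = \left(-288\right)^{2} = 82944$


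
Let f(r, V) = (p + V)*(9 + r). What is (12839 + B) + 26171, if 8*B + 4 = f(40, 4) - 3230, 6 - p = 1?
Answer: 309287/8 ≈ 38661.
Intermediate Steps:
p = 5 (p = 6 - 1*1 = 6 - 1 = 5)
f(r, V) = (5 + V)*(9 + r)
B = -2793/8 (B = -½ + ((45 + 5*40 + 9*4 + 4*40) - 3230)/8 = -½ + ((45 + 200 + 36 + 160) - 3230)/8 = -½ + (441 - 3230)/8 = -½ + (⅛)*(-2789) = -½ - 2789/8 = -2793/8 ≈ -349.13)
(12839 + B) + 26171 = (12839 - 2793/8) + 26171 = 99919/8 + 26171 = 309287/8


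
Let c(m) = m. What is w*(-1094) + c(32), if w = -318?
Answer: 347924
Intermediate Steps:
w*(-1094) + c(32) = -318*(-1094) + 32 = 347892 + 32 = 347924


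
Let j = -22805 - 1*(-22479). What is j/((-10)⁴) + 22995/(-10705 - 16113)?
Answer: -59673167/67045000 ≈ -0.89005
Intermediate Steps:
j = -326 (j = -22805 + 22479 = -326)
j/((-10)⁴) + 22995/(-10705 - 16113) = -326/((-10)⁴) + 22995/(-10705 - 16113) = -326/10000 + 22995/(-26818) = -326*1/10000 + 22995*(-1/26818) = -163/5000 - 22995/26818 = -59673167/67045000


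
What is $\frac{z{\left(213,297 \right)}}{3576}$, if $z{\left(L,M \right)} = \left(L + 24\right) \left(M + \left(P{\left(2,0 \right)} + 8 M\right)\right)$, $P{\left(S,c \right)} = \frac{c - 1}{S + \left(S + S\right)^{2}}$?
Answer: $\frac{3800927}{21456} \approx 177.15$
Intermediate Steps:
$P{\left(S,c \right)} = \frac{-1 + c}{S + 4 S^{2}}$ ($P{\left(S,c \right)} = \frac{-1 + c}{S + \left(2 S\right)^{2}} = \frac{-1 + c}{S + 4 S^{2}}$)
$z{\left(L,M \right)} = \left(24 + L\right) \left(- \frac{1}{18} + 9 M\right)$ ($z{\left(L,M \right)} = \left(L + 24\right) \left(M + \left(\frac{-1 + 0}{2 \left(1 + 4 \cdot 2\right)} + 8 M\right)\right) = \left(24 + L\right) \left(M + \left(\frac{1}{2} \frac{1}{1 + 8} \left(-1\right) + 8 M\right)\right) = \left(24 + L\right) \left(M + \left(\frac{1}{2} \cdot \frac{1}{9} \left(-1\right) + 8 M\right)\right) = \left(24 + L\right) \left(M + \left(- \frac{1}{18} + 8 M\right)\right) = \left(24 + L\right) \left(- \frac{1}{18} + 9 M\right)$)
$\frac{z{\left(213,297 \right)}}{3576} = \frac{- \frac{4}{3} + 216 \cdot 297 - \frac{71}{6} + 9 \cdot 213 \cdot 297}{3576} = \left(- \frac{4}{3} + 64152 - \frac{71}{6} + 569349\right) \frac{1}{3576} = \frac{3800927}{6} \cdot \frac{1}{3576} = \frac{3800927}{21456}$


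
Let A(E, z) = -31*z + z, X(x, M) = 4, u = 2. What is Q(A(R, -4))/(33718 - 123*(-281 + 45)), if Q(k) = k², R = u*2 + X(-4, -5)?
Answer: 7200/31373 ≈ 0.22950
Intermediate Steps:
R = 8 (R = 2*2 + 4 = 4 + 4 = 8)
A(E, z) = -30*z
Q(A(R, -4))/(33718 - 123*(-281 + 45)) = (-30*(-4))²/(33718 - 123*(-281 + 45)) = 120²/(33718 - 123*(-236)) = 14400/(33718 + 29028) = 14400/62746 = 14400*(1/62746) = 7200/31373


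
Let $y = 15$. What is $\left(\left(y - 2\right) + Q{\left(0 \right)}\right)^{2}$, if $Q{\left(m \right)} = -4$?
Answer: $81$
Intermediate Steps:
$\left(\left(y - 2\right) + Q{\left(0 \right)}\right)^{2} = \left(\left(15 - 2\right) - 4\right)^{2} = \left(13 - 4\right)^{2} = 9^{2} = 81$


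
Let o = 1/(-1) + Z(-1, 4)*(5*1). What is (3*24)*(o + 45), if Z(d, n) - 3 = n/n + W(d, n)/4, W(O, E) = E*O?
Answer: 4248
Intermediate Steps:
Z(d, n) = 4 + d*n/4 (Z(d, n) = 3 + (n/n + (n*d)/4) = 3 + (1 + (d*n)*(1/4)) = 3 + (1 + d*n/4) = 4 + d*n/4)
o = 14 (o = 1/(-1) + (4 + (1/4)*(-1)*4)*(5*1) = -1 + (4 - 1)*5 = -1 + 3*5 = -1 + 15 = 14)
(3*24)*(o + 45) = (3*24)*(14 + 45) = 72*59 = 4248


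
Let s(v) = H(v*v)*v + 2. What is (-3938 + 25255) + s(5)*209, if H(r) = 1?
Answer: 22780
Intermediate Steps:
s(v) = 2 + v (s(v) = 1*v + 2 = v + 2 = 2 + v)
(-3938 + 25255) + s(5)*209 = (-3938 + 25255) + (2 + 5)*209 = 21317 + 7*209 = 21317 + 1463 = 22780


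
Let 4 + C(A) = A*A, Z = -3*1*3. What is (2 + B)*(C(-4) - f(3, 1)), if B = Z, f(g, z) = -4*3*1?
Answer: -168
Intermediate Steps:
f(g, z) = -12 (f(g, z) = -12*1 = -12)
Z = -9 (Z = -3*3 = -9)
C(A) = -4 + A**2 (C(A) = -4 + A*A = -4 + A**2)
B = -9
(2 + B)*(C(-4) - f(3, 1)) = (2 - 9)*((-4 + (-4)**2) - 1*(-12)) = -7*((-4 + 16) + 12) = -7*(12 + 12) = -7*24 = -168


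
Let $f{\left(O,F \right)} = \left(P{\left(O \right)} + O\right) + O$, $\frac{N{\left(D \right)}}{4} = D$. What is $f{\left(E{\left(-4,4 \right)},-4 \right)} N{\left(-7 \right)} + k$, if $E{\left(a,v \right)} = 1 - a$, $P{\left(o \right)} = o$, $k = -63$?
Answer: $-483$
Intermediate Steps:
$N{\left(D \right)} = 4 D$
$f{\left(O,F \right)} = 3 O$ ($f{\left(O,F \right)} = \left(O + O\right) + O = 2 O + O = 3 O$)
$f{\left(E{\left(-4,4 \right)},-4 \right)} N{\left(-7 \right)} + k = 3 \left(1 - -4\right) 4 \left(-7\right) - 63 = 3 \left(1 + 4\right) \left(-28\right) - 63 = 3 \cdot 5 \left(-28\right) - 63 = 15 \left(-28\right) - 63 = -420 - 63 = -483$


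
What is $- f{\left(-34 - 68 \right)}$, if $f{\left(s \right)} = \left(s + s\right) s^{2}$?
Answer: $2122416$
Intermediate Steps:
$f{\left(s \right)} = 2 s^{3}$ ($f{\left(s \right)} = 2 s s^{2} = 2 s^{3}$)
$- f{\left(-34 - 68 \right)} = - 2 \left(-34 - 68\right)^{3} = - 2 \left(-102\right)^{3} = - 2 \left(-1061208\right) = \left(-1\right) \left(-2122416\right) = 2122416$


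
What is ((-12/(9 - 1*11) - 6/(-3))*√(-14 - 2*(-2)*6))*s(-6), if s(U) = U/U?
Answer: 8*√10 ≈ 25.298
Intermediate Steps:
s(U) = 1
((-12/(9 - 1*11) - 6/(-3))*√(-14 - 2*(-2)*6))*s(-6) = ((-12/(9 - 1*11) - 6/(-3))*√(-14 - 2*(-2)*6))*1 = ((-12/(9 - 11) - 6*(-⅓))*√(-14 + 4*6))*1 = ((-12/(-2) + 2)*√(-14 + 24))*1 = ((-12*(-½) + 2)*√10)*1 = ((6 + 2)*√10)*1 = (8*√10)*1 = 8*√10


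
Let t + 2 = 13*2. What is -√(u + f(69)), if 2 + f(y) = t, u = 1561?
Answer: -√1583 ≈ -39.787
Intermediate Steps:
t = 24 (t = -2 + 13*2 = -2 + 26 = 24)
f(y) = 22 (f(y) = -2 + 24 = 22)
-√(u + f(69)) = -√(1561 + 22) = -√1583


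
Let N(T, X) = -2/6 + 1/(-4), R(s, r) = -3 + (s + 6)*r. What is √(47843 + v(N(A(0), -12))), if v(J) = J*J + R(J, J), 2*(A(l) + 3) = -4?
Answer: √6888554/12 ≈ 218.72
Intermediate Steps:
A(l) = -5 (A(l) = -3 + (½)*(-4) = -3 - 2 = -5)
R(s, r) = -3 + r*(6 + s) (R(s, r) = -3 + (6 + s)*r = -3 + r*(6 + s))
N(T, X) = -7/12 (N(T, X) = -2*⅙ + 1*(-¼) = -⅓ - ¼ = -7/12)
v(J) = -3 + 2*J² + 6*J (v(J) = J*J + (-3 + 6*J + J*J) = J² + (-3 + 6*J + J²) = J² + (-3 + J² + 6*J) = -3 + 2*J² + 6*J)
√(47843 + v(N(A(0), -12))) = √(47843 + (-3 + 2*(-7/12)² + 6*(-7/12))) = √(47843 + (-3 + 2*(49/144) - 7/2)) = √(47843 + (-3 + 49/72 - 7/2)) = √(47843 - 419/72) = √(3444277/72) = √6888554/12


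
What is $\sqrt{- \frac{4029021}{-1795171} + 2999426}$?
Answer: $\frac{31 \sqrt{10058349839505737}}{1795171} \approx 1731.9$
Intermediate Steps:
$\sqrt{- \frac{4029021}{-1795171} + 2999426} = \sqrt{\left(-4029021\right) \left(- \frac{1}{1795171}\right) + 2999426} = \sqrt{\frac{4029021}{1795171} + 2999426} = \sqrt{\frac{5384486600867}{1795171}} = \frac{31 \sqrt{10058349839505737}}{1795171}$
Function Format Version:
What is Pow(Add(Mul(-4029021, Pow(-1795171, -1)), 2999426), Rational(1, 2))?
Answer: Mul(Rational(31, 1795171), Pow(10058349839505737, Rational(1, 2))) ≈ 1731.9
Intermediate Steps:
Pow(Add(Mul(-4029021, Pow(-1795171, -1)), 2999426), Rational(1, 2)) = Pow(Add(Mul(-4029021, Rational(-1, 1795171)), 2999426), Rational(1, 2)) = Pow(Add(Rational(4029021, 1795171), 2999426), Rational(1, 2)) = Pow(Rational(5384486600867, 1795171), Rational(1, 2)) = Mul(Rational(31, 1795171), Pow(10058349839505737, Rational(1, 2)))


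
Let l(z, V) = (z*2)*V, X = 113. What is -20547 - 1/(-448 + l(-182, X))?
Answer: -854344259/41580 ≈ -20547.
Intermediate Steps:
l(z, V) = 2*V*z (l(z, V) = (2*z)*V = 2*V*z)
-20547 - 1/(-448 + l(-182, X)) = -20547 - 1/(-448 + 2*113*(-182)) = -20547 - 1/(-448 - 41132) = -20547 - 1/(-41580) = -20547 - 1*(-1/41580) = -20547 + 1/41580 = -854344259/41580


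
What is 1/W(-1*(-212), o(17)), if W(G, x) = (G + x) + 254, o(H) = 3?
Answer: 1/469 ≈ 0.0021322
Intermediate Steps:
W(G, x) = 254 + G + x
1/W(-1*(-212), o(17)) = 1/(254 - 1*(-212) + 3) = 1/(254 + 212 + 3) = 1/469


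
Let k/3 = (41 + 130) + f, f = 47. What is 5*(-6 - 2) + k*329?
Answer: 215126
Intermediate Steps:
k = 654 (k = 3*((41 + 130) + 47) = 3*(171 + 47) = 3*218 = 654)
5*(-6 - 2) + k*329 = 5*(-6 - 2) + 654*329 = 5*(-8) + 215166 = -40 + 215166 = 215126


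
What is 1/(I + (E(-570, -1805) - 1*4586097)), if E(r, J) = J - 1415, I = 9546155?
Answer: 1/4956838 ≈ 2.0174e-7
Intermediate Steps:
E(r, J) = -1415 + J
1/(I + (E(-570, -1805) - 1*4586097)) = 1/(9546155 + ((-1415 - 1805) - 1*4586097)) = 1/(9546155 + (-3220 - 4586097)) = 1/(9546155 - 4589317) = 1/4956838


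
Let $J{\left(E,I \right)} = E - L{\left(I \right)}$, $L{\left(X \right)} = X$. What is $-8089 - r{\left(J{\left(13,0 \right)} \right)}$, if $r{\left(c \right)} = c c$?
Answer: $-8258$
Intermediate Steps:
$J{\left(E,I \right)} = E - I$
$r{\left(c \right)} = c^{2}$
$-8089 - r{\left(J{\left(13,0 \right)} \right)} = -8089 - \left(13 - 0\right)^{2} = -8089 - \left(13 + 0\right)^{2} = -8089 - 13^{2} = -8089 - 169 = -8258$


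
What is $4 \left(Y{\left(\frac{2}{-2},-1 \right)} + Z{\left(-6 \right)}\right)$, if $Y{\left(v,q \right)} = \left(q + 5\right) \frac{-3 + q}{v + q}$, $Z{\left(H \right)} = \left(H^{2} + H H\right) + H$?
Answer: $296$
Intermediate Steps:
$Z{\left(H \right)} = H + 2 H^{2}$ ($Z{\left(H \right)} = \left(H^{2} + H^{2}\right) + H = 2 H^{2} + H = H + 2 H^{2}$)
$Y{\left(v,q \right)} = \frac{\left(-3 + q\right) \left(5 + q\right)}{q + v}$ ($Y{\left(v,q \right)} = \left(5 + q\right) \frac{-3 + q}{q + v} = \frac{\left(-3 + q\right) \left(5 + q\right)}{q + v}$)
$4 \left(Y{\left(\frac{2}{-2},-1 \right)} + Z{\left(-6 \right)}\right) = 4 \left(\frac{-15 + \left(-1\right)^{2} + 2 \left(-1\right)}{-1 + \frac{2}{-2}} - 6 \left(1 + 2 \left(-6\right)\right)\right) = 4 \left(\frac{-15 + 1 - 2}{-1 + 2 \left(- \frac{1}{2}\right)} - 6 \left(1 - 12\right)\right) = 4 \left(\frac{1}{-1 - 1} \left(-16\right) - -66\right) = 4 \left(\frac{1}{-2} \left(-16\right) + 66\right) = 4 \left(\left(- \frac{1}{2}\right) \left(-16\right) + 66\right) = 4 \left(8 + 66\right) = 4 \cdot 74 = 296$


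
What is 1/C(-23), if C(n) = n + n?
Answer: -1/46 ≈ -0.021739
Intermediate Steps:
C(n) = 2*n
1/C(-23) = 1/(2*(-23)) = 1/(-46) = -1/46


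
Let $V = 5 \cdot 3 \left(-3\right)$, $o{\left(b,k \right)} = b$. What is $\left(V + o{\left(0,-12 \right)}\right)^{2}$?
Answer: $2025$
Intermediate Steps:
$V = -45$ ($V = 15 \left(-3\right) = -45$)
$\left(V + o{\left(0,-12 \right)}\right)^{2} = \left(-45 + 0\right)^{2} = \left(-45\right)^{2} = 2025$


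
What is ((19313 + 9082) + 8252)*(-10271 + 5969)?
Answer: -157655394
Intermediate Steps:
((19313 + 9082) + 8252)*(-10271 + 5969) = (28395 + 8252)*(-4302) = 36647*(-4302) = -157655394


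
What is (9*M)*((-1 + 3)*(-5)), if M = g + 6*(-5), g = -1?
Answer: 2790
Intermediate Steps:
M = -31 (M = -1 + 6*(-5) = -1 - 30 = -31)
(9*M)*((-1 + 3)*(-5)) = (9*(-31))*((-1 + 3)*(-5)) = -558*(-5) = -279*(-10) = 2790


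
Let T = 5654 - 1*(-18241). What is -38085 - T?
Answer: -61980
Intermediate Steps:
T = 23895 (T = 5654 + 18241 = 23895)
-38085 - T = -38085 - 1*23895 = -38085 - 23895 = -61980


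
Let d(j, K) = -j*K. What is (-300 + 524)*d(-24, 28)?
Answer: 150528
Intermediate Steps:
d(j, K) = -K*j
(-300 + 524)*d(-24, 28) = (-300 + 524)*(-1*28*(-24)) = 224*672 = 150528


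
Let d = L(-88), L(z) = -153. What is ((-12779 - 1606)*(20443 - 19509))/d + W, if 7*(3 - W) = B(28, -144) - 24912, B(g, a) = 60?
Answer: 32618233/357 ≈ 91368.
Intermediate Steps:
W = 24873/7 (W = 3 - (60 - 24912)/7 = 3 - ⅐*(-24852) = 3 + 24852/7 = 24873/7 ≈ 3553.3)
d = -153
((-12779 - 1606)*(20443 - 19509))/d + W = ((-12779 - 1606)*(20443 - 19509))/(-153) + 24873/7 = -14385*934*(-1/153) + 24873/7 = -13435590*(-1/153) + 24873/7 = 4478530/51 + 24873/7 = 32618233/357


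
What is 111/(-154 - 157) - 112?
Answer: -34943/311 ≈ -112.36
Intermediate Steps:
111/(-154 - 157) - 112 = 111/(-311) - 112 = 111*(-1/311) - 112 = -111/311 - 112 = -34943/311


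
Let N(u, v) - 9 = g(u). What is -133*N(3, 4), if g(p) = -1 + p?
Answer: -1463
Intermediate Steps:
N(u, v) = 8 + u (N(u, v) = 9 + (-1 + u) = 8 + u)
-133*N(3, 4) = -133*(8 + 3) = -133*11 = -1463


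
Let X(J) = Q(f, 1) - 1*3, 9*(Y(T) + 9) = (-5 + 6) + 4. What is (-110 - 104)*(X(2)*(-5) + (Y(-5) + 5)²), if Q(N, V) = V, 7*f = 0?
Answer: -378994/81 ≈ -4678.9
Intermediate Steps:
f = 0 (f = (⅐)*0 = 0)
Y(T) = -76/9 (Y(T) = -9 + ((-5 + 6) + 4)/9 = -9 + (1 + 4)/9 = -9 + (⅑)*5 = -9 + 5/9 = -76/9)
X(J) = -2 (X(J) = 1 - 1*3 = 1 - 3 = -2)
(-110 - 104)*(X(2)*(-5) + (Y(-5) + 5)²) = (-110 - 104)*(-2*(-5) + (-76/9 + 5)²) = -214*(10 + (-31/9)²) = -214*(10 + 961/81) = -214*1771/81 = -378994/81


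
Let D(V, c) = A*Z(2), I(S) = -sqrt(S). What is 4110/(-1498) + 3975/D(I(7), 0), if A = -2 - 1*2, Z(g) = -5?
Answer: 587235/2996 ≈ 196.01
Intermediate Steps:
A = -4 (A = -2 - 2 = -4)
D(V, c) = 20 (D(V, c) = -4*(-5) = 20)
4110/(-1498) + 3975/D(I(7), 0) = 4110/(-1498) + 3975/20 = 4110*(-1/1498) + 3975*(1/20) = -2055/749 + 795/4 = 587235/2996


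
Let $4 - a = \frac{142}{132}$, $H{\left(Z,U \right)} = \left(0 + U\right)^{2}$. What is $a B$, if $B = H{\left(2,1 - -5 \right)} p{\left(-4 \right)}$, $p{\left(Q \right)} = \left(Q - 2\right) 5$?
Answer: $- \frac{34740}{11} \approx -3158.2$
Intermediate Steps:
$H{\left(Z,U \right)} = U^{2}$
$p{\left(Q \right)} = -10 + 5 Q$ ($p{\left(Q \right)} = \left(-2 + Q\right) 5 = -10 + 5 Q$)
$a = \frac{193}{66}$ ($a = 4 - \frac{142}{132} = 4 - 142 \cdot \frac{1}{132} = 4 - \frac{71}{66} = \frac{193}{66} \approx 2.9242$)
$B = -1080$ ($B = \left(1 - -5\right)^{2} \left(-10 + 5 \left(-4\right)\right) = \left(1 + 5\right)^{2} \left(-10 - 20\right) = 6^{2} \left(-30\right) = 36 \left(-30\right) = -1080$)
$a B = \frac{193}{66} \left(-1080\right) = - \frac{34740}{11}$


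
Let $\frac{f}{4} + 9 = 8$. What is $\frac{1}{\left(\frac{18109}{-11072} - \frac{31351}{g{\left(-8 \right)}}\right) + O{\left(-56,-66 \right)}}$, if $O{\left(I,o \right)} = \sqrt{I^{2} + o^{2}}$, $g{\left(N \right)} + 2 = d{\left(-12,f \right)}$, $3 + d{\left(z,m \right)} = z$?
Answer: $\frac{65278044305856}{120012038096828969} - \frac{70856548352 \sqrt{1873}}{120012038096828969} \approx 0.00051838$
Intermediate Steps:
$f = -4$ ($f = -36 + 4 \cdot 8 = -36 + 32 = -4$)
$d{\left(z,m \right)} = -3 + z$
$g{\left(N \right)} = -17$ ($g{\left(N \right)} = -2 - 15 = -17$)
$\frac{1}{\left(\frac{18109}{-11072} - \frac{31351}{g{\left(-8 \right)}}\right) + O{\left(-56,-66 \right)}} = \frac{1}{\left(\frac{18109}{-11072} - \frac{31351}{-17}\right) + \sqrt{\left(-56\right)^{2} + \left(-66\right)^{2}}} = \frac{1}{\left(18109 \left(- \frac{1}{11072}\right) - - \frac{31351}{17}\right) + \sqrt{3136 + 4356}} = \frac{1}{\left(- \frac{18109}{11072} + \frac{31351}{17}\right) + \sqrt{7492}} = \frac{1}{\frac{346810419}{188224} + 2 \sqrt{1873}}$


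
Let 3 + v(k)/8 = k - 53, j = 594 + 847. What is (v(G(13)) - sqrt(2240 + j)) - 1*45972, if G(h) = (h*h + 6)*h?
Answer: -28220 - 3*sqrt(409) ≈ -28281.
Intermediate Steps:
j = 1441
G(h) = h*(6 + h**2) (G(h) = (h**2 + 6)*h = (6 + h**2)*h = h*(6 + h**2))
v(k) = -448 + 8*k (v(k) = -24 + 8*(k - 53) = -24 + 8*(-53 + k) = -24 + (-424 + 8*k) = -448 + 8*k)
(v(G(13)) - sqrt(2240 + j)) - 1*45972 = ((-448 + 8*(13*(6 + 13**2))) - sqrt(2240 + 1441)) - 1*45972 = ((-448 + 8*(13*(6 + 169))) - sqrt(3681)) - 45972 = ((-448 + 8*(13*175)) - 3*sqrt(409)) - 45972 = ((-448 + 8*2275) - 3*sqrt(409)) - 45972 = ((-448 + 18200) - 3*sqrt(409)) - 45972 = (17752 - 3*sqrt(409)) - 45972 = -28220 - 3*sqrt(409)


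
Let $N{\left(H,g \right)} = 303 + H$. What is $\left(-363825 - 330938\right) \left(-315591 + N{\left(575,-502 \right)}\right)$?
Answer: $218650948019$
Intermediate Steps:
$\left(-363825 - 330938\right) \left(-315591 + N{\left(575,-502 \right)}\right) = \left(-363825 - 330938\right) \left(-315591 + \left(303 + 575\right)\right) = - 694763 \left(-315591 + 878\right) = \left(-694763\right) \left(-314713\right) = 218650948019$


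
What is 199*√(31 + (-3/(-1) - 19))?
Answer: 199*√15 ≈ 770.72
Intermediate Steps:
199*√(31 + (-3/(-1) - 19)) = 199*√(31 + (-3*(-1) - 19)) = 199*√(31 + (3 - 19)) = 199*√(31 - 16) = 199*√15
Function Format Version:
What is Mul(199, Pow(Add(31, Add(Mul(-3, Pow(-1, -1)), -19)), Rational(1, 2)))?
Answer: Mul(199, Pow(15, Rational(1, 2))) ≈ 770.72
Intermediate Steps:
Mul(199, Pow(Add(31, Add(Mul(-3, Pow(-1, -1)), -19)), Rational(1, 2))) = Mul(199, Pow(Add(31, Add(Mul(-3, -1), -19)), Rational(1, 2))) = Mul(199, Pow(Add(31, Add(3, -19)), Rational(1, 2))) = Mul(199, Pow(Add(31, -16), Rational(1, 2))) = Mul(199, Pow(15, Rational(1, 2)))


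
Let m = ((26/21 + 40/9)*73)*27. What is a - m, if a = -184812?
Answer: -1372086/7 ≈ -1.9601e+5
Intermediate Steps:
m = 78402/7 (m = ((26*(1/21) + 40*(⅑))*73)*27 = ((26/21 + 40/9)*73)*27 = ((358/63)*73)*27 = (26134/63)*27 = 78402/7 ≈ 11200.)
a - m = -184812 - 1*78402/7 = -184812 - 78402/7 = -1372086/7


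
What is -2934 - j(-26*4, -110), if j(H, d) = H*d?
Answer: -14374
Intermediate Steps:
-2934 - j(-26*4, -110) = -2934 - (-26*4)*(-110) = -2934 - (-104)*(-110) = -2934 - 1*11440 = -2934 - 11440 = -14374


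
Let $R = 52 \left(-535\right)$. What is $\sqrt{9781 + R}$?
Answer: $i \sqrt{18039} \approx 134.31 i$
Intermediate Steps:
$R = -27820$
$\sqrt{9781 + R} = \sqrt{9781 - 27820} = \sqrt{-18039} = i \sqrt{18039}$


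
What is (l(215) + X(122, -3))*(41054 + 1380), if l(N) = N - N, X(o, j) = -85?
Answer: -3606890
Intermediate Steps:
l(N) = 0
(l(215) + X(122, -3))*(41054 + 1380) = (0 - 85)*(41054 + 1380) = -85*42434 = -3606890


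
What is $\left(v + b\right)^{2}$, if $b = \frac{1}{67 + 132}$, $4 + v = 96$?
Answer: $\frac{335219481}{39601} \approx 8464.9$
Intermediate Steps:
$v = 92$ ($v = -4 + 96 = 92$)
$b = \frac{1}{199} \approx 0.0050251$
$\left(v + b\right)^{2} = \left(92 + \frac{1}{199}\right)^{2} = \left(\frac{18309}{199}\right)^{2} = \frac{335219481}{39601}$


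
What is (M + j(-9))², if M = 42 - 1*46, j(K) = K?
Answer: 169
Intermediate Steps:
M = -4 (M = 42 - 46 = -4)
(M + j(-9))² = (-4 - 9)² = (-13)² = 169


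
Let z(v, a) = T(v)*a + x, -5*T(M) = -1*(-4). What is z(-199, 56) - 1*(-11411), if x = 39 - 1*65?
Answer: 56701/5 ≈ 11340.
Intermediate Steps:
T(M) = -⅘ (T(M) = -(-1)*(-4)/5 = -⅕*4 = -⅘)
x = -26 (x = 39 - 65 = -26)
z(v, a) = -26 - 4*a/5 (z(v, a) = -4*a/5 - 26 = -26 - 4*a/5)
z(-199, 56) - 1*(-11411) = (-26 - ⅘*56) - 1*(-11411) = (-26 - 224/5) + 11411 = -354/5 + 11411 = 56701/5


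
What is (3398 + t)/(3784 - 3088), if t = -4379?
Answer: -327/232 ≈ -1.4095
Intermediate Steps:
(3398 + t)/(3784 - 3088) = (3398 - 4379)/(3784 - 3088) = -981/696 = -981*1/696 = -327/232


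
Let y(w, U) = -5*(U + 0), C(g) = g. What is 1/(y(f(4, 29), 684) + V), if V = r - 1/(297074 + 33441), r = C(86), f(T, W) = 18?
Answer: -330515/1101937011 ≈ -0.00029994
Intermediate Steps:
r = 86
V = 28424289/330515 (V = 86 - 1/(297074 + 33441) = 86 - 1/330515 = 28424289/330515 ≈ 86.000)
y(w, U) = -5*U
1/(y(f(4, 29), 684) + V) = 1/(-5*684 + 28424289/330515) = 1/(-3420 + 28424289/330515) = 1/(-1101937011/330515) = -330515/1101937011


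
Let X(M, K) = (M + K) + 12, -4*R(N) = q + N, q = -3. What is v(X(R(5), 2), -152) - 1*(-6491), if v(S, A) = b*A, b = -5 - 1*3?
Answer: 7707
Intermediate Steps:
b = -8 (b = -5 - 3 = -8)
R(N) = ¾ - N/4 (R(N) = -(-3 + N)/4 = ¾ - N/4)
X(M, K) = 12 + K + M (X(M, K) = (K + M) + 12 = 12 + K + M)
v(S, A) = -8*A
v(X(R(5), 2), -152) - 1*(-6491) = -8*(-152) - 1*(-6491) = 1216 + 6491 = 7707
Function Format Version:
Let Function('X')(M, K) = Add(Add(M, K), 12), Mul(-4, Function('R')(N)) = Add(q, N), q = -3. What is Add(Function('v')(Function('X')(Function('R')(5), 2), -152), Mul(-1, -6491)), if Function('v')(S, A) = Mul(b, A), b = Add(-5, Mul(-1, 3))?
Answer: 7707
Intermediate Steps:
b = -8 (b = Add(-5, -3) = -8)
Function('R')(N) = Add(Rational(3, 4), Mul(Rational(-1, 4), N)) (Function('R')(N) = Mul(Rational(-1, 4), Add(-3, N)) = Add(Rational(3, 4), Mul(Rational(-1, 4), N)))
Function('X')(M, K) = Add(12, K, M) (Function('X')(M, K) = Add(Add(K, M), 12) = Add(12, K, M))
Function('v')(S, A) = Mul(-8, A)
Add(Function('v')(Function('X')(Function('R')(5), 2), -152), Mul(-1, -6491)) = Add(Mul(-8, -152), Mul(-1, -6491)) = Add(1216, 6491) = 7707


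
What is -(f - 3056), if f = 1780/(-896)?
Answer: 684989/224 ≈ 3058.0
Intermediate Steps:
f = -445/224 (f = 1780*(-1/896) = -445/224 ≈ -1.9866)
-(f - 3056) = -(-445/224 - 3056) = -1*(-684989/224) = 684989/224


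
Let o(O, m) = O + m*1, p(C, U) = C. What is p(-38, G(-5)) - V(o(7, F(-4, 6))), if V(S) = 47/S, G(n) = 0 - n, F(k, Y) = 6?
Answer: -541/13 ≈ -41.615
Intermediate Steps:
G(n) = -n
o(O, m) = O + m
p(-38, G(-5)) - V(o(7, F(-4, 6))) = -38 - 47/(7 + 6) = -38 - 47/13 = -541/13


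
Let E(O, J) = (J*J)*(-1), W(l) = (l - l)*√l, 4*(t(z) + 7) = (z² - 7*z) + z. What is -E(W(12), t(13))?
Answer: 3969/16 ≈ 248.06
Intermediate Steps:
t(z) = -7 - 3*z/2 + z²/4 (t(z) = -7 + ((z² - 7*z) + z)/4 = -7 + (z² - 6*z)/4 = -7 + (-3*z/2 + z²/4) = -7 - 3*z/2 + z²/4)
W(l) = 0 (W(l) = 0*√l = 0)
E(O, J) = -J² (E(O, J) = J²*(-1) = -J²)
-E(W(12), t(13)) = -(-1)*(-7 - 3/2*13 + (¼)*13²)² = -(-1)*(-7 - 39/2 + (¼)*169)² = -(-1)*(-7 - 39/2 + 169/4)² = -(-1)*(63/4)² = -(-1)*3969/16 = -1*(-3969/16) = 3969/16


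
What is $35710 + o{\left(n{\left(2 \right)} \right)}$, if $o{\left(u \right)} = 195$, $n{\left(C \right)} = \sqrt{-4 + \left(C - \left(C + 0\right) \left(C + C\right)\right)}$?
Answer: $35905$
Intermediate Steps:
$n{\left(C \right)} = \sqrt{-4 + C - 2 C^{2}}$ ($n{\left(C \right)} = \sqrt{-4 - \left(- C + C 2 C\right)} = \sqrt{-4 + \left(C - 2 C^{2}\right)} = \sqrt{-4 - \left(- C + 2 C^{2}\right)} = \sqrt{-4 + C - 2 C^{2}}$)
$35710 + o{\left(n{\left(2 \right)} \right)} = 35710 + 195 = 35905$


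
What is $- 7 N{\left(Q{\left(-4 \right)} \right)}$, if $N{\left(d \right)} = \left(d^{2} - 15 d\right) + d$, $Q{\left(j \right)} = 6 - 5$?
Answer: $91$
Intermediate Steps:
$Q{\left(j \right)} = 1$
$N{\left(d \right)} = d^{2} - 14 d$
$- 7 N{\left(Q{\left(-4 \right)} \right)} = - 7 \cdot 1 \left(-14 + 1\right) = - 7 \cdot 1 \left(-13\right) = \left(-7\right) \left(-13\right) = 91$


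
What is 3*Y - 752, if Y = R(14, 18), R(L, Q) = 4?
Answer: -740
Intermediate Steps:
Y = 4
3*Y - 752 = 3*4 - 752 = 12 - 752 = -740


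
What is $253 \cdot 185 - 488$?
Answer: $46317$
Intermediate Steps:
$253 \cdot 185 - 488 = 46805 - 488 = 46317$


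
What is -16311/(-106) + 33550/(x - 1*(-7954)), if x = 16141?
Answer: 1300229/8374 ≈ 155.27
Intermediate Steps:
-16311/(-106) + 33550/(x - 1*(-7954)) = -16311/(-106) + 33550/(16141 - 1*(-7954)) = -16311*(-1/106) + 33550/(16141 + 7954) = 16311/106 + 33550/24095 = 16311/106 + 33550*(1/24095) = 16311/106 + 110/79 = 1300229/8374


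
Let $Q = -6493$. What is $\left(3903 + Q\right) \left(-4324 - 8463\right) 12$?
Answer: $397419960$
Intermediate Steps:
$\left(3903 + Q\right) \left(-4324 - 8463\right) 12 = \left(3903 - 6493\right) \left(-4324 - 8463\right) 12 = \left(-2590\right) \left(-12787\right) 12 = 33118330 \cdot 12 = 397419960$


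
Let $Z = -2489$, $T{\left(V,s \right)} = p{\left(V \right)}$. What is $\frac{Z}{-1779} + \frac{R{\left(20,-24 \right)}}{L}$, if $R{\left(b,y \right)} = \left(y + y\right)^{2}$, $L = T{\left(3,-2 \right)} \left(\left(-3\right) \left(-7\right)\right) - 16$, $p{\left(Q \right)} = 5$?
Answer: $\frac{4320337}{158331} \approx 27.287$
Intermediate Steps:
$T{\left(V,s \right)} = 5$
$L = 89$ ($L = 5 \left(\left(-3\right) \left(-7\right)\right) - 16 = 5 \cdot 21 - 16 = 105 - 16 = 89$)
$R{\left(b,y \right)} = 4 y^{2}$ ($R{\left(b,y \right)} = \left(2 y\right)^{2} = 4 y^{2}$)
$\frac{Z}{-1779} + \frac{R{\left(20,-24 \right)}}{L} = - \frac{2489}{-1779} + \frac{4 \left(-24\right)^{2}}{89} = \left(-2489\right) \left(- \frac{1}{1779}\right) + 4 \cdot 576 \cdot \frac{1}{89} = \frac{2489}{1779} + 2304 \cdot \frac{1}{89} = \frac{2489}{1779} + \frac{2304}{89} = \frac{4320337}{158331}$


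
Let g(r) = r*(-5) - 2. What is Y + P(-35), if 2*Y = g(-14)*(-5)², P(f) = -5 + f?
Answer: 810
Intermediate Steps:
g(r) = -2 - 5*r (g(r) = -5*r - 2 = -2 - 5*r)
Y = 850 (Y = ((-2 - 5*(-14))*(-5)²)/2 = ((-2 + 70)*25)/2 = (68*25)/2 = (½)*1700 = 850)
Y + P(-35) = 850 + (-5 - 35) = 850 - 40 = 810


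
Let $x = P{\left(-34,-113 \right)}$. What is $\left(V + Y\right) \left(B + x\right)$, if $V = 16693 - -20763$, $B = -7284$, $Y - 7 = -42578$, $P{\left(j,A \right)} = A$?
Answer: $37835655$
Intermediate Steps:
$Y = -42571$ ($Y = 7 - 42578 = -42571$)
$x = -113$
$V = 37456$ ($V = 16693 + 20763 = 37456$)
$\left(V + Y\right) \left(B + x\right) = \left(37456 - 42571\right) \left(-7284 - 113\right) = \left(-5115\right) \left(-7397\right) = 37835655$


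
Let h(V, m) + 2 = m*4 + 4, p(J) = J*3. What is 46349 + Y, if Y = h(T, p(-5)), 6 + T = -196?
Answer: 46291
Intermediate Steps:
p(J) = 3*J
T = -202 (T = -6 - 196 = -202)
h(V, m) = 2 + 4*m (h(V, m) = -2 + (m*4 + 4) = -2 + (4*m + 4) = -2 + (4 + 4*m) = 2 + 4*m)
Y = -58 (Y = 2 + 4*(3*(-5)) = 2 + 4*(-15) = 2 - 60 = -58)
46349 + Y = 46349 - 58 = 46291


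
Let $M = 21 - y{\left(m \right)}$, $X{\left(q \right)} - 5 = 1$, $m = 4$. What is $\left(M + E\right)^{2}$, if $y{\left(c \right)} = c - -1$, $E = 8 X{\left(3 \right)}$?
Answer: $4096$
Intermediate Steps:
$X{\left(q \right)} = 6$ ($X{\left(q \right)} = 5 + 1 = 6$)
$E = 48$ ($E = 8 \cdot 6 = 48$)
$y{\left(c \right)} = 1 + c$ ($y{\left(c \right)} = c + 1 = 1 + c$)
$M = 16$ ($M = 21 - \left(1 + 4\right) = 21 - 5 = 16$)
$\left(M + E\right)^{2} = \left(16 + 48\right)^{2} = 64^{2} = 4096$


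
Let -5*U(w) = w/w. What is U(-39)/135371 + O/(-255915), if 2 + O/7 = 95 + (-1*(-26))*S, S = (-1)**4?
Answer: -112815226/34643469465 ≈ -0.0032565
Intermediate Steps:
U(w) = -1/5 (U(w) = -w/(5*w) = -1/5*1 = -1/5)
S = 1
O = 833 (O = -14 + 7*(95 - 1*(-26)*1) = -14 + 7*(95 + 26*1) = -14 + 7*(95 + 26) = -14 + 7*121 = -14 + 847 = 833)
U(-39)/135371 + O/(-255915) = -1/5/135371 + 833/(-255915) = -1/5*1/135371 + 833*(-1/255915) = -1/676855 - 833/255915 = -112815226/34643469465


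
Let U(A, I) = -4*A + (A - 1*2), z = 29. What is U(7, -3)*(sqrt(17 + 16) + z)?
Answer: -667 - 23*sqrt(33) ≈ -799.13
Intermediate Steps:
U(A, I) = -2 - 3*A (U(A, I) = -4*A + (A - 2) = -4*A + (-2 + A) = -2 - 3*A)
U(7, -3)*(sqrt(17 + 16) + z) = (-2 - 3*7)*(sqrt(17 + 16) + 29) = (-2 - 21)*(sqrt(33) + 29) = -23*(29 + sqrt(33)) = -667 - 23*sqrt(33)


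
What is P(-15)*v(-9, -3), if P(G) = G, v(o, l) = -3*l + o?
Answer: 0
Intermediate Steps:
v(o, l) = o - 3*l
P(-15)*v(-9, -3) = -15*(-9 - 3*(-3)) = -15*(-9 + 9) = -15*0 = 0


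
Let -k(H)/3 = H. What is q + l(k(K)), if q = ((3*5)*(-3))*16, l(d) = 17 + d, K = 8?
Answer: -727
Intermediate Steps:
k(H) = -3*H
q = -720 (q = (15*(-3))*16 = -45*16 = -720)
q + l(k(K)) = -720 + (17 - 3*8) = -720 + (17 - 24) = -720 - 7 = -727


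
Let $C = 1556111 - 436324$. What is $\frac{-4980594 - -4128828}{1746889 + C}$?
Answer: $- \frac{425883}{1433338} \approx -0.29713$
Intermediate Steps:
$C = 1119787$ ($C = 1556111 - 436324 = 1119787$)
$\frac{-4980594 - -4128828}{1746889 + C} = \frac{-4980594 - -4128828}{1746889 + 1119787} = \frac{-4980594 + 4128828}{2866676} = \left(-851766\right) \frac{1}{2866676} = - \frac{425883}{1433338}$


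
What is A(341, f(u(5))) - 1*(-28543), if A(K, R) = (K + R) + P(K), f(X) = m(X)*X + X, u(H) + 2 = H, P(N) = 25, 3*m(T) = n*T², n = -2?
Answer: 28894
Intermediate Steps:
m(T) = -2*T²/3 (m(T) = (-2*T²)/3 = -2*T²/3)
u(H) = -2 + H
f(X) = X - 2*X³/3 (f(X) = (-2*X²/3)*X + X = -2*X³/3 + X = X - 2*X³/3)
A(K, R) = 25 + K + R (A(K, R) = (K + R) + 25 = 25 + K + R)
A(341, f(u(5))) - 1*(-28543) = (25 + 341 + ((-2 + 5) - 2*(-2 + 5)³/3)) - 1*(-28543) = (25 + 341 + (3 - ⅔*3³)) + 28543 = (25 + 341 + (3 - ⅔*27)) + 28543 = (25 + 341 + (3 - 18)) + 28543 = (25 + 341 - 15) + 28543 = 351 + 28543 = 28894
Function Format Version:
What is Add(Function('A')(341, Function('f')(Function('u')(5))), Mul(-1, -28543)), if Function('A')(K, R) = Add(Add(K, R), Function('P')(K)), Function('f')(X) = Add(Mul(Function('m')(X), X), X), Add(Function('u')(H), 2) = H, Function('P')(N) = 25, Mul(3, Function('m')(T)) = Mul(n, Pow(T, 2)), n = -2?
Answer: 28894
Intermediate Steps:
Function('m')(T) = Mul(Rational(-2, 3), Pow(T, 2)) (Function('m')(T) = Mul(Rational(1, 3), Mul(-2, Pow(T, 2))) = Mul(Rational(-2, 3), Pow(T, 2)))
Function('u')(H) = Add(-2, H)
Function('f')(X) = Add(X, Mul(Rational(-2, 3), Pow(X, 3))) (Function('f')(X) = Add(Mul(Mul(Rational(-2, 3), Pow(X, 2)), X), X) = Add(Mul(Rational(-2, 3), Pow(X, 3)), X) = Add(X, Mul(Rational(-2, 3), Pow(X, 3))))
Function('A')(K, R) = Add(25, K, R) (Function('A')(K, R) = Add(Add(K, R), 25) = Add(25, K, R))
Add(Function('A')(341, Function('f')(Function('u')(5))), Mul(-1, -28543)) = Add(Add(25, 341, Add(Add(-2, 5), Mul(Rational(-2, 3), Pow(Add(-2, 5), 3)))), Mul(-1, -28543)) = Add(Add(25, 341, Add(3, Mul(Rational(-2, 3), Pow(3, 3)))), 28543) = Add(Add(25, 341, Add(3, Mul(Rational(-2, 3), 27))), 28543) = Add(Add(25, 341, Add(3, -18)), 28543) = Add(Add(25, 341, -15), 28543) = Add(351, 28543) = 28894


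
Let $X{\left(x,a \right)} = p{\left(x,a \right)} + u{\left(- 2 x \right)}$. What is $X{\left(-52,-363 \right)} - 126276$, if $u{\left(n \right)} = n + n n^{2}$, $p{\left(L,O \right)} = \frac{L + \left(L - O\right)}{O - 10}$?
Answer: $\frac{372511857}{373} \approx 9.9869 \cdot 10^{5}$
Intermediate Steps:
$p{\left(L,O \right)} = \frac{- O + 2 L}{-10 + O}$
$u{\left(n \right)} = n + n^{3}$
$X{\left(x,a \right)} = - 8 x^{3} - 2 x + \frac{- a + 2 x}{-10 + a}$ ($X{\left(x,a \right)} = \frac{- a + 2 x}{-10 + a} - \left(- \left(-8\right) x^{3} + 2 x\right) = \frac{- a + 2 x}{-10 + a} - \left(2 x + 8 x^{3}\right) = - 8 x^{3} - 2 x + \frac{- a + 2 x}{-10 + a}$)
$X{\left(-52,-363 \right)} - 126276 = \frac{\left(-1\right) \left(-363\right) + 2 \left(-52\right) - - 104 \left(1 + 4 \left(-52\right)^{2}\right) \left(-10 - 363\right)}{-10 - 363} - 126276 = \frac{363 - 104 - \left(-104\right) \left(1 + 4 \cdot 2704\right) \left(-373\right)}{-373} - 126276 = - \frac{363 - 104 - \left(-104\right) \left(1 + 10816\right) \left(-373\right)}{373} - 126276 = - \frac{363 - 104 - \left(-104\right) 10817 \left(-373\right)}{373} - 126276 = - \frac{363 - 104 - 419613064}{373} - 126276 = \left(- \frac{1}{373}\right) \left(-419612805\right) - 126276 = \frac{419612805}{373} - 126276 = \frac{372511857}{373}$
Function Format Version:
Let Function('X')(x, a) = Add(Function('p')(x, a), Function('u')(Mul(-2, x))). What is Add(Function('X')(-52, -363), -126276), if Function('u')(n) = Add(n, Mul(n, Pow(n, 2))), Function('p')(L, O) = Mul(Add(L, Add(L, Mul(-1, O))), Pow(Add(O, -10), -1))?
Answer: Rational(372511857, 373) ≈ 9.9869e+5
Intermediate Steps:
Function('p')(L, O) = Mul(Pow(Add(-10, O), -1), Add(Mul(-1, O), Mul(2, L))) (Function('p')(L, O) = Mul(Add(Mul(-1, O), Mul(2, L)), Pow(Add(-10, O), -1)) = Mul(Pow(Add(-10, O), -1), Add(Mul(-1, O), Mul(2, L))))
Function('u')(n) = Add(n, Pow(n, 3))
Function('X')(x, a) = Add(Mul(-8, Pow(x, 3)), Mul(-2, x), Mul(Pow(Add(-10, a), -1), Add(Mul(-1, a), Mul(2, x)))) (Function('X')(x, a) = Add(Mul(Pow(Add(-10, a), -1), Add(Mul(-1, a), Mul(2, x))), Add(Mul(-2, x), Pow(Mul(-2, x), 3))) = Add(Mul(Pow(Add(-10, a), -1), Add(Mul(-1, a), Mul(2, x))), Add(Mul(-2, x), Mul(-8, Pow(x, 3)))) = Add(Mul(Pow(Add(-10, a), -1), Add(Mul(-1, a), Mul(2, x))), Add(Mul(-8, Pow(x, 3)), Mul(-2, x))) = Add(Mul(-8, Pow(x, 3)), Mul(-2, x), Mul(Pow(Add(-10, a), -1), Add(Mul(-1, a), Mul(2, x)))))
Add(Function('X')(-52, -363), -126276) = Add(Mul(Pow(Add(-10, -363), -1), Add(Mul(-1, -363), Mul(2, -52), Mul(-2, -52, Add(1, Mul(4, Pow(-52, 2))), Add(-10, -363)))), -126276) = Add(Mul(Pow(-373, -1), Add(363, -104, Mul(-2, -52, Add(1, Mul(4, 2704)), -373))), -126276) = Add(Mul(Rational(-1, 373), Add(363, -104, Mul(-2, -52, Add(1, 10816), -373))), -126276) = Add(Mul(Rational(-1, 373), Add(363, -104, Mul(-2, -52, 10817, -373))), -126276) = Add(Mul(Rational(-1, 373), Add(363, -104, -419613064)), -126276) = Add(Mul(Rational(-1, 373), -419612805), -126276) = Add(Rational(419612805, 373), -126276) = Rational(372511857, 373)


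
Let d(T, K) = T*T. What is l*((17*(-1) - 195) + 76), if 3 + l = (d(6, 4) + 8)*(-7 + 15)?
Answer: -47464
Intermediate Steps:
d(T, K) = T**2
l = 349 (l = -3 + (6**2 + 8)*(-7 + 15) = -3 + (36 + 8)*8 = -3 + 44*8 = -3 + 352 = 349)
l*((17*(-1) - 195) + 76) = 349*((17*(-1) - 195) + 76) = 349*((-17 - 195) + 76) = 349*(-212 + 76) = 349*(-136) = -47464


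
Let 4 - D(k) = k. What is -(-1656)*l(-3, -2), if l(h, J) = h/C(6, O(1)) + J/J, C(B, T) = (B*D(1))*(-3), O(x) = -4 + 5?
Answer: 1748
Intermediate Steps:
D(k) = 4 - k
O(x) = 1
C(B, T) = -9*B (C(B, T) = (B*(4 - 1*1))*(-3) = (B*(4 - 1))*(-3) = (B*3)*(-3) = (3*B)*(-3) = -9*B)
l(h, J) = 1 - h/54 (l(h, J) = h/((-9*6)) + J/J = h/(-54) + 1 = h*(-1/54) + 1 = -h/54 + 1 = 1 - h/54)
-(-1656)*l(-3, -2) = -(-1656)*(1 - 1/54*(-3)) = -(-1656)*(1 + 1/18) = -(-1656)*19/18 = -138*(-38/3) = 1748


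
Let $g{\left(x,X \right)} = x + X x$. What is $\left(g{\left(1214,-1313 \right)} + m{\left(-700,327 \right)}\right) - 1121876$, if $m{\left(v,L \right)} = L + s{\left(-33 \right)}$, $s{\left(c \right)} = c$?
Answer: $-2714350$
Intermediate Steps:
$m{\left(v,L \right)} = -33 + L$ ($m{\left(v,L \right)} = L - 33 = -33 + L$)
$\left(g{\left(1214,-1313 \right)} + m{\left(-700,327 \right)}\right) - 1121876 = \left(1214 \left(1 - 1313\right) + \left(-33 + 327\right)\right) - 1121876 = \left(1214 \left(-1312\right) + 294\right) - 1121876 = \left(-1592768 + 294\right) - 1121876 = -1592474 - 1121876 = -2714350$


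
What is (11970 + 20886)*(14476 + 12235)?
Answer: 877616616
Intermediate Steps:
(11970 + 20886)*(14476 + 12235) = 32856*26711 = 877616616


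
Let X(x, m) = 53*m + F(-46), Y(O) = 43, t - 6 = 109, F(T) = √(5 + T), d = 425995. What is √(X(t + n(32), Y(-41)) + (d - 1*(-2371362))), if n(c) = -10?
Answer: √(2799636 + I*√41) ≈ 1673.2 + 0.e-3*I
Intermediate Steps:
t = 115 (t = 6 + 109 = 115)
X(x, m) = 53*m + I*√41 (X(x, m) = 53*m + √(5 - 46) = 53*m + √(-41) = 53*m + I*√41)
√(X(t + n(32), Y(-41)) + (d - 1*(-2371362))) = √((53*43 + I*√41) + (425995 - 1*(-2371362))) = √((2279 + I*√41) + (425995 + 2371362)) = √((2279 + I*√41) + 2797357) = √(2799636 + I*√41)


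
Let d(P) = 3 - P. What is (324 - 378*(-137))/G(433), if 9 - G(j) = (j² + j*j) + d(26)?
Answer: -8685/62491 ≈ -0.13898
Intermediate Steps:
G(j) = 32 - 2*j² (G(j) = 9 - ((j² + j*j) + (3 - 1*26)) = 9 - ((j² + j²) + (3 - 26)) = 9 - (2*j² - 23) = 9 - (-23 + 2*j²) = 9 + (23 - 2*j²) = 32 - 2*j²)
(324 - 378*(-137))/G(433) = (324 - 378*(-137))/(32 - 2*433²) = (324 + 51786)/(32 - 2*187489) = 52110/(32 - 374978) = 52110/(-374946) = 52110*(-1/374946) = -8685/62491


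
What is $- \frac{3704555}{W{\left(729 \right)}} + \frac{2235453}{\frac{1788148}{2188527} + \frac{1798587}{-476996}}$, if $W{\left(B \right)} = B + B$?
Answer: $- \frac{3413856346290934550063}{4495475847657978} \approx -7.594 \cdot 10^{5}$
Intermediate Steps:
$W{\left(B \right)} = 2 B$
$- \frac{3704555}{W{\left(729 \right)}} + \frac{2235453}{\frac{1788148}{2188527} + \frac{1798587}{-476996}} = - \frac{3704555}{2 \cdot 729} + \frac{2235453}{\frac{1788148}{2188527} + \frac{1798587}{-476996}} = - \frac{3704555}{1458} + \frac{2235453}{1788148 \cdot \frac{1}{2188527} + 1798587 \left(- \frac{1}{476996}\right)} = \left(-3704555\right) \frac{1}{1458} + \frac{2235453}{\frac{1788148}{2188527} - \frac{1798587}{476996}} = - \frac{3704555}{1458} + \frac{2235453}{- \frac{3083316767941}{1043918624892}} = - \frac{3704555}{1458} + 2235453 \left(- \frac{1043918624892}{3083316767941}\right) = - \frac{3704555}{1458} - \frac{2333631021770696076}{3083316767941} = - \frac{3413856346290934550063}{4495475847657978}$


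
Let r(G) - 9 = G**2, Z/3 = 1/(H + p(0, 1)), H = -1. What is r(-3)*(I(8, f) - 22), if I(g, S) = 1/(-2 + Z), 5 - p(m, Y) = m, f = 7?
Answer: -2052/5 ≈ -410.40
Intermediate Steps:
p(m, Y) = 5 - m
Z = 3/4 (Z = 3/(-1 + (5 - 1*0)) = 3/(-1 + (5 + 0)) = 3/(-1 + 5) = 3/4 ≈ 0.75000)
I(g, S) = -4/5 (I(g, S) = 1/(-2 + 3/4) = 1/(-5/4) = -4/5)
r(G) = 9 + G**2
r(-3)*(I(8, f) - 22) = (9 + (-3)**2)*(-4/5 - 22) = (9 + 9)*(-114/5) = 18*(-114/5) = -2052/5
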